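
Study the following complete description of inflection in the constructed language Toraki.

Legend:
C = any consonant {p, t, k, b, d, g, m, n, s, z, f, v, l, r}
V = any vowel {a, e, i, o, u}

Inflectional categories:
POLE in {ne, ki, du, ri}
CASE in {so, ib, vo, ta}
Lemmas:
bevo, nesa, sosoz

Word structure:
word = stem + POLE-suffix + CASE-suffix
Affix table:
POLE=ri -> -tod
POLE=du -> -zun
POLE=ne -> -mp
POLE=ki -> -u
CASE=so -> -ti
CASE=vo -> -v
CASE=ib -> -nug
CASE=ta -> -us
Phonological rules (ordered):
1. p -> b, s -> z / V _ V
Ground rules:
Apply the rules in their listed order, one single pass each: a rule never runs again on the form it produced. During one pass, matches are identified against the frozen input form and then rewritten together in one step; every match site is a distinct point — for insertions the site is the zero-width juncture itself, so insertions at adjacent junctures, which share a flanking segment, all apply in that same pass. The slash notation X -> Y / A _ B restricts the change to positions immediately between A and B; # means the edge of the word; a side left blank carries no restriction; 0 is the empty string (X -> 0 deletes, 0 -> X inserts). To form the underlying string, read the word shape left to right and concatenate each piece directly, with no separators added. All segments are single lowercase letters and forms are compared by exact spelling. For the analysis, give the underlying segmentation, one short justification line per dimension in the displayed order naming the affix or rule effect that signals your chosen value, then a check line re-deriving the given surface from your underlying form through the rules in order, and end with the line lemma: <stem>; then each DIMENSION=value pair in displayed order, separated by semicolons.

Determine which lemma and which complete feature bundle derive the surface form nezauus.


underlying: nesa-u-us
POLE=ki - signalled by the affix -u
CASE=ta - signalled by the affix -us
check: nesauus -> nezauus
lemma: nesa; POLE=ki; CASE=ta


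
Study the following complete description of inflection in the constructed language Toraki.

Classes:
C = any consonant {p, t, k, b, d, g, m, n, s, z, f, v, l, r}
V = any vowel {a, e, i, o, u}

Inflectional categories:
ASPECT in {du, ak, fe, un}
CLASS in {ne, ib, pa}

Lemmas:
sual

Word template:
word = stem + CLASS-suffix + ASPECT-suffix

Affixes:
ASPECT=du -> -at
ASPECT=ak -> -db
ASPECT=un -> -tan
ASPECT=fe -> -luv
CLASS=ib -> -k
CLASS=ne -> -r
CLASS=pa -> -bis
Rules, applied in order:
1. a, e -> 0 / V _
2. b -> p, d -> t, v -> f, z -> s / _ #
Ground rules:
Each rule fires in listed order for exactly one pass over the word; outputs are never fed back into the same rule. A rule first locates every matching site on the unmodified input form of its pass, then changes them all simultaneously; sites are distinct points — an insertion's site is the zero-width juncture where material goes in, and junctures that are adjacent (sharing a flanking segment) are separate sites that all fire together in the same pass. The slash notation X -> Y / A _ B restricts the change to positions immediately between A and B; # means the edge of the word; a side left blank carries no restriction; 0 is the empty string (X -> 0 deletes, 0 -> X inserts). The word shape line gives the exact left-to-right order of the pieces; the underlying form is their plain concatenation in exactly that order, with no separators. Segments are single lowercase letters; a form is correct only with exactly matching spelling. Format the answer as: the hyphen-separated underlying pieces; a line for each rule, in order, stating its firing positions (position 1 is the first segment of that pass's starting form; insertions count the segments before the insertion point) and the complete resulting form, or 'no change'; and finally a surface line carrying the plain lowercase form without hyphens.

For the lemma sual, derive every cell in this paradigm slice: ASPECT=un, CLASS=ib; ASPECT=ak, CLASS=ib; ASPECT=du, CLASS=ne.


cell ASPECT=un, CLASS=ib:
underlying: sual-k-tan
1. a, e -> 0 / V _: fires at position(s) 3: sulktan
2. b -> p, d -> t, v -> f, z -> s / _ #: no change
surface: sulktan

cell ASPECT=ak, CLASS=ib:
underlying: sual-k-db
1. a, e -> 0 / V _: fires at position(s) 3: sulkdb
2. b -> p, d -> t, v -> f, z -> s / _ #: fires at position(s) 6: sulkdp
surface: sulkdp

cell ASPECT=du, CLASS=ne:
underlying: sual-r-at
1. a, e -> 0 / V _: fires at position(s) 3: sulrat
2. b -> p, d -> t, v -> f, z -> s / _ #: no change
surface: sulrat


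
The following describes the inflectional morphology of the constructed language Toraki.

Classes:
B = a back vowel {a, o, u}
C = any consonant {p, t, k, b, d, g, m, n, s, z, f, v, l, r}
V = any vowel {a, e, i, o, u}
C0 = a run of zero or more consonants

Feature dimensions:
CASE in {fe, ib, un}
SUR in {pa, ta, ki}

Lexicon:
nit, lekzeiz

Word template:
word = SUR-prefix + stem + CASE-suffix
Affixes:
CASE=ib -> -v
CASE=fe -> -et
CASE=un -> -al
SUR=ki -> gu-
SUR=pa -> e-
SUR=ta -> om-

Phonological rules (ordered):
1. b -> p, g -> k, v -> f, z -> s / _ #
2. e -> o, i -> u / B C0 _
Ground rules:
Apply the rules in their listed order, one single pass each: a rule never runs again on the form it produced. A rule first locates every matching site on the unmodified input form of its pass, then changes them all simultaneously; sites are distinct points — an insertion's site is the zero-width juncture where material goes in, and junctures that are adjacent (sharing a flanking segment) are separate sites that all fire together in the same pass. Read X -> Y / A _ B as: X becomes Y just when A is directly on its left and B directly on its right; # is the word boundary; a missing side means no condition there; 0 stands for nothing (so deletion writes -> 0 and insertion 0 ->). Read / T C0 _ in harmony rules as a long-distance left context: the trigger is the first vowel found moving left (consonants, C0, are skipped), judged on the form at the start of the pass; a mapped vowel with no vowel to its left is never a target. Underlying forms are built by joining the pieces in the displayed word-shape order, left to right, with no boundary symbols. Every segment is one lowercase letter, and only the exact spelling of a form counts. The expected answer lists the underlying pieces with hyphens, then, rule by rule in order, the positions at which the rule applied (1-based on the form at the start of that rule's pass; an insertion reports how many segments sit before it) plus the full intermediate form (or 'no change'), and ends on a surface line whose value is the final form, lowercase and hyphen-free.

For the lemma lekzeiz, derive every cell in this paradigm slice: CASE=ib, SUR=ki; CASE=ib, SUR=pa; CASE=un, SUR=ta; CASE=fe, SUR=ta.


cell CASE=ib, SUR=ki:
underlying: gu-lekzeiz-v
1. b -> p, g -> k, v -> f, z -> s / _ #: fires at position(s) 10: gulekzeizf
2. e -> o, i -> u / B C0 _: fires at position(s) 4: gulokzeizf
surface: gulokzeizf

cell CASE=ib, SUR=pa:
underlying: e-lekzeiz-v
1. b -> p, g -> k, v -> f, z -> s / _ #: fires at position(s) 9: elekzeizf
2. e -> o, i -> u / B C0 _: no change
surface: elekzeizf

cell CASE=un, SUR=ta:
underlying: om-lekzeiz-al
1. b -> p, g -> k, v -> f, z -> s / _ #: no change
2. e -> o, i -> u / B C0 _: fires at position(s) 4: omlokzeizal
surface: omlokzeizal

cell CASE=fe, SUR=ta:
underlying: om-lekzeiz-et
1. b -> p, g -> k, v -> f, z -> s / _ #: no change
2. e -> o, i -> u / B C0 _: fires at position(s) 4: omlokzeizet
surface: omlokzeizet


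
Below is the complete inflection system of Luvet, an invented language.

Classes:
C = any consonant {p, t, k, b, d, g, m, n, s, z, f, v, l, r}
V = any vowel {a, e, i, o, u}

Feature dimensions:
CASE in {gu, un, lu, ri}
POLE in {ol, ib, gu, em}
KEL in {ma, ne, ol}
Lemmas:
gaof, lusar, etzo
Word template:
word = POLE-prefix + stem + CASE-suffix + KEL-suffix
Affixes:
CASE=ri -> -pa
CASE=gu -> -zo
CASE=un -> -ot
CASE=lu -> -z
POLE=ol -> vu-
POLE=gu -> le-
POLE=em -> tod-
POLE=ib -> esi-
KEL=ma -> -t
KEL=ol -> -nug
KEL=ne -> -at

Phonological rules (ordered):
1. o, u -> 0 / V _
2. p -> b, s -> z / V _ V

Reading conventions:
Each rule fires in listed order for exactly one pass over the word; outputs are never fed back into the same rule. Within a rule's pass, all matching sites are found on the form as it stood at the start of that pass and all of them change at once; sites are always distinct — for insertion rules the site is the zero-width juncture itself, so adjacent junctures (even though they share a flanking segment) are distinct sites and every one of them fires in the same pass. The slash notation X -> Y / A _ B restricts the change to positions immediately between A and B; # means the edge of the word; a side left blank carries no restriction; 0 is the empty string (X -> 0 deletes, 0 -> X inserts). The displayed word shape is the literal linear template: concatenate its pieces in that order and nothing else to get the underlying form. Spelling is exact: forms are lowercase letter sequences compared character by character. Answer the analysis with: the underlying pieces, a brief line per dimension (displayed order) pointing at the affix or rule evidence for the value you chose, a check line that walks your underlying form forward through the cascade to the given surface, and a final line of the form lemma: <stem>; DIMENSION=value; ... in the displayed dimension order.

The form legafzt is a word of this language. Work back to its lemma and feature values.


underlying: le-gaof-z-t
CASE=lu - signalled by the affix -z
POLE=gu - signalled by the affix le-
KEL=ma - signalled by the affix -t
check: legaofzt -> legafzt -> legafzt
lemma: gaof; CASE=lu; POLE=gu; KEL=ma


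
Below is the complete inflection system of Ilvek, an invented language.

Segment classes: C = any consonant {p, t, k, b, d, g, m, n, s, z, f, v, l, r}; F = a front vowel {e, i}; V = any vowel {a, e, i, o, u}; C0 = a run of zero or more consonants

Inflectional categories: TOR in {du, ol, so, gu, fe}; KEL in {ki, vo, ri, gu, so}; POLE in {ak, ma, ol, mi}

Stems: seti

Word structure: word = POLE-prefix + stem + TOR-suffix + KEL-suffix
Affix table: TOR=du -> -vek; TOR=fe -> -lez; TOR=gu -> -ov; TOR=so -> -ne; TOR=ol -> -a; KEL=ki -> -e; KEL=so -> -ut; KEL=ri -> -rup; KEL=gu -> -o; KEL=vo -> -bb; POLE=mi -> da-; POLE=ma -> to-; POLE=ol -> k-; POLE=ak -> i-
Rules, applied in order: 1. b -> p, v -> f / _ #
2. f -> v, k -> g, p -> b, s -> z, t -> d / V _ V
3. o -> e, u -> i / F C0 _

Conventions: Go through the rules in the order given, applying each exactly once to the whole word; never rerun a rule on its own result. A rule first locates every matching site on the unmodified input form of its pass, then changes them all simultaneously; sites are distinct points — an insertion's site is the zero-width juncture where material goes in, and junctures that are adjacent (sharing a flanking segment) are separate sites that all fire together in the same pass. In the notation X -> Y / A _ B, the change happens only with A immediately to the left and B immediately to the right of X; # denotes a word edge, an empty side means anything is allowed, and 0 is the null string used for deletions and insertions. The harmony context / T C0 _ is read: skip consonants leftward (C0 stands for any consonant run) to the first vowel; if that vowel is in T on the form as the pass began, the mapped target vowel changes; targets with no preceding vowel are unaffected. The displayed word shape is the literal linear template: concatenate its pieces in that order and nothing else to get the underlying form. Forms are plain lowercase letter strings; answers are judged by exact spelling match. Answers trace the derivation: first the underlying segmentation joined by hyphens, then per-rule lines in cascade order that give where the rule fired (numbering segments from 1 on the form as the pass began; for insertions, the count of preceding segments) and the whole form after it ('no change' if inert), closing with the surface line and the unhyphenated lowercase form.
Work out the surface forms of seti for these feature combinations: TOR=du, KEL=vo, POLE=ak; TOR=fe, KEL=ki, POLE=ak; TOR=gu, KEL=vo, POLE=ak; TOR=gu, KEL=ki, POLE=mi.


cell TOR=du, KEL=vo, POLE=ak:
underlying: i-seti-vek-bb
1. b -> p, v -> f / _ #: fires at position(s) 10: isetivekbp
2. f -> v, k -> g, p -> b, s -> z, t -> d / V _ V: fires at position(s) 2, 4: izedivekbp
3. o -> e, u -> i / F C0 _: no change
surface: izedivekbp

cell TOR=fe, KEL=ki, POLE=ak:
underlying: i-seti-lez-e
1. b -> p, v -> f / _ #: no change
2. f -> v, k -> g, p -> b, s -> z, t -> d / V _ V: fires at position(s) 2, 4: izedileze
3. o -> e, u -> i / F C0 _: no change
surface: izedileze

cell TOR=gu, KEL=vo, POLE=ak:
underlying: i-seti-ov-bb
1. b -> p, v -> f / _ #: fires at position(s) 9: isetiovbp
2. f -> v, k -> g, p -> b, s -> z, t -> d / V _ V: fires at position(s) 2, 4: izediovbp
3. o -> e, u -> i / F C0 _: fires at position(s) 6: izedievbp
surface: izedievbp

cell TOR=gu, KEL=ki, POLE=mi:
underlying: da-seti-ov-e
1. b -> p, v -> f / _ #: no change
2. f -> v, k -> g, p -> b, s -> z, t -> d / V _ V: fires at position(s) 3, 5: dazediove
3. o -> e, u -> i / F C0 _: fires at position(s) 7: dazedieve
surface: dazedieve


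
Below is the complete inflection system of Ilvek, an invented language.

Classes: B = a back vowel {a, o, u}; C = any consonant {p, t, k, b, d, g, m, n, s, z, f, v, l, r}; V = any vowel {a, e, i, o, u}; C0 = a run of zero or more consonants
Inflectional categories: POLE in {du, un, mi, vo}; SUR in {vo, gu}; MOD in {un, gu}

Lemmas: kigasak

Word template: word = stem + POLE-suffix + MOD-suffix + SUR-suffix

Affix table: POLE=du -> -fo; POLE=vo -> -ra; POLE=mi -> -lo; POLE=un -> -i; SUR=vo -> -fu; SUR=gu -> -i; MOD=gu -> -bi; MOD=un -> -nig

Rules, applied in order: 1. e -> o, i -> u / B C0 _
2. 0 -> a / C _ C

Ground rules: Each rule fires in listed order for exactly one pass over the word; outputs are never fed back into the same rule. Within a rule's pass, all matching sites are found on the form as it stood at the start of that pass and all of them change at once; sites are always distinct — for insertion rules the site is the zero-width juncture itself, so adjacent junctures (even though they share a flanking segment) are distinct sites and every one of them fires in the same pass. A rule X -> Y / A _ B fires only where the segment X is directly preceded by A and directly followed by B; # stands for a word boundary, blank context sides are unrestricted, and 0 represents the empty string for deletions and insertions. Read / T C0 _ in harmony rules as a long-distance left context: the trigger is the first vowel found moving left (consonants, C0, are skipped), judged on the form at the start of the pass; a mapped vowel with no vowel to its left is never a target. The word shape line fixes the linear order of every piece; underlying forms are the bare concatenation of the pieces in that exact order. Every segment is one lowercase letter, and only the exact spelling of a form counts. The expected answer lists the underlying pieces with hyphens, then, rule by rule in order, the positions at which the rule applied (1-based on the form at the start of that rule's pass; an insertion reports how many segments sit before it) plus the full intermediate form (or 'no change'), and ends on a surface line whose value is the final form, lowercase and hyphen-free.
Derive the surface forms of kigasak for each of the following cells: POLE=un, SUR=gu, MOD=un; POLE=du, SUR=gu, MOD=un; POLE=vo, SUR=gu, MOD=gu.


cell POLE=un, SUR=gu, MOD=un:
underlying: kigasak-i-nig-i
1. e -> o, i -> u / B C0 _: fires at position(s) 8: kigasakunigi
2. 0 -> a / C _ C: no change
surface: kigasakunigi

cell POLE=du, SUR=gu, MOD=un:
underlying: kigasak-fo-nig-i
1. e -> o, i -> u / B C0 _: fires at position(s) 11: kigasakfonugi
2. 0 -> a / C _ C: inserts after position(s) 7: kigasakafonugi
surface: kigasakafonugi

cell POLE=vo, SUR=gu, MOD=gu:
underlying: kigasak-ra-bi-i
1. e -> o, i -> u / B C0 _: fires at position(s) 11: kigasakrabui
2. 0 -> a / C _ C: inserts after position(s) 7: kigasakarabui
surface: kigasakarabui


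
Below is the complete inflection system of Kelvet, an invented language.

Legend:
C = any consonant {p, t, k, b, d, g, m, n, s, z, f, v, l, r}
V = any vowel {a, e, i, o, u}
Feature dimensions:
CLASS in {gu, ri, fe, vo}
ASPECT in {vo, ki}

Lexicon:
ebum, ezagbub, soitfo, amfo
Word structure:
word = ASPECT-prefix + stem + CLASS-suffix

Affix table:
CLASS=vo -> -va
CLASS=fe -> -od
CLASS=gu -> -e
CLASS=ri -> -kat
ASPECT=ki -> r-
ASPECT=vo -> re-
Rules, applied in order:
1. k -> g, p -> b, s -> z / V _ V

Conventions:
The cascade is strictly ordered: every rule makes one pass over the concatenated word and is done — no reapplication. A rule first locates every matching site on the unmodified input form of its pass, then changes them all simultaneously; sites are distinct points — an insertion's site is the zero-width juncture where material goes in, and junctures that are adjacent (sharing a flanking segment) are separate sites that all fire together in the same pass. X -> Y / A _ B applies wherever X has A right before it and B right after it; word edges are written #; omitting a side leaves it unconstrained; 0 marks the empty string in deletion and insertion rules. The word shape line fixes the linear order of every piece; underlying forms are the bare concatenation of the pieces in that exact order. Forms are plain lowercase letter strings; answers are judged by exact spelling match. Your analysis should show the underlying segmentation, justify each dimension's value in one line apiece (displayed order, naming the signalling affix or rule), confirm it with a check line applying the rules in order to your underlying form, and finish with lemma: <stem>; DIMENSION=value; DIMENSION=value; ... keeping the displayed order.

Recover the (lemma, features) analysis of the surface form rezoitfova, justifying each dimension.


underlying: re-soitfo-va
CLASS=vo - signalled by the affix -va
ASPECT=vo - signalled by the affix re-
check: resoitfova -> rezoitfova
lemma: soitfo; CLASS=vo; ASPECT=vo


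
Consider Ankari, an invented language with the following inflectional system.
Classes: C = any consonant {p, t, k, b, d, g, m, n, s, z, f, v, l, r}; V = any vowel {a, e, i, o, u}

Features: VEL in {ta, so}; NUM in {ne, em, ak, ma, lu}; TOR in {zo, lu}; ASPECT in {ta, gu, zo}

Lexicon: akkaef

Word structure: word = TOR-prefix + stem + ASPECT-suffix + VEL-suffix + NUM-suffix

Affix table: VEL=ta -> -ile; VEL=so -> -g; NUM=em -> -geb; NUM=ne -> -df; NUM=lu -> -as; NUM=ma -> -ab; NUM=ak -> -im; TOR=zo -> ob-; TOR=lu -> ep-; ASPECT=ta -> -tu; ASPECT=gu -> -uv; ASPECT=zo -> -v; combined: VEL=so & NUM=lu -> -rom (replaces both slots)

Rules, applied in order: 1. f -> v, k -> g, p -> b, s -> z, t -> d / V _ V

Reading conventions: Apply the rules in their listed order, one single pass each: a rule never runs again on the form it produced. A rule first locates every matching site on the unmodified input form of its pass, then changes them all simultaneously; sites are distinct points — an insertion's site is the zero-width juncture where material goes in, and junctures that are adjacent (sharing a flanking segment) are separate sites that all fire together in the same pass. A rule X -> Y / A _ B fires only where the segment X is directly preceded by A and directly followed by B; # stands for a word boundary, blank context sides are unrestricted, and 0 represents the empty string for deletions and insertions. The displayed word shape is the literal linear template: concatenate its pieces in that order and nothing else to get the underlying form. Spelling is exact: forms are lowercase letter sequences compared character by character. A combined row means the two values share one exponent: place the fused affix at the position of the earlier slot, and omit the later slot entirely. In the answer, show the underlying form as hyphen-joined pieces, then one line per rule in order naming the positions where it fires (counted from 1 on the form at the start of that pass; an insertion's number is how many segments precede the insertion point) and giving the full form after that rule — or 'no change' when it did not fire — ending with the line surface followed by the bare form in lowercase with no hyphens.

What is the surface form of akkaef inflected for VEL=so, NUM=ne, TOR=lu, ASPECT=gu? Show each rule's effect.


underlying: ep-akkaef-uv-g-df
1. f -> v, k -> g, p -> b, s -> z, t -> d / V _ V: fires at position(s) 2, 8: ebakkaevuvgdf
surface: ebakkaevuvgdf


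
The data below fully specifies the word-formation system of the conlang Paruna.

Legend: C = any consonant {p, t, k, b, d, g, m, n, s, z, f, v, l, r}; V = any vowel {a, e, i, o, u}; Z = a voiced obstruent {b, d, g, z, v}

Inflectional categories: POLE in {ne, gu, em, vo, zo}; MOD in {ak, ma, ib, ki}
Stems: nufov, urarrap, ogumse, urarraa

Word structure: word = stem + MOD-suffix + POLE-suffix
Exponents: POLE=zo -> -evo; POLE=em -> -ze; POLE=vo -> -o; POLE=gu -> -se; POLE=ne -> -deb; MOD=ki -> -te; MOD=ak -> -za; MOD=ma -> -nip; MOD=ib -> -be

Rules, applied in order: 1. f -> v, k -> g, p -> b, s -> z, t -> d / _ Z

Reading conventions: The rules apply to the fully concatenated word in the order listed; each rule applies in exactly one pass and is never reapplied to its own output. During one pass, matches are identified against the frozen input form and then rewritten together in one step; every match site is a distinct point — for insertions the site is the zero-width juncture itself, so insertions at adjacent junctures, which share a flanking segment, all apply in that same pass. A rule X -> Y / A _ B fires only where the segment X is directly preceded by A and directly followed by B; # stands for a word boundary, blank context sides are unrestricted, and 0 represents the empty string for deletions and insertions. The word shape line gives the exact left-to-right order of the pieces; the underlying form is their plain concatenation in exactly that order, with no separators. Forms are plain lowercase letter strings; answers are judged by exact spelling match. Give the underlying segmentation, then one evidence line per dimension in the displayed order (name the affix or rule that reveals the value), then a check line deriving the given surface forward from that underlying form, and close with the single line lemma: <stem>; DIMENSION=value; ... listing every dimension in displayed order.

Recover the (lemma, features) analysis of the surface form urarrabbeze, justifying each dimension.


underlying: urarrap-be-ze
POLE=em - signalled by the affix -ze
MOD=ib - signalled by the affix -be
check: urarrapbeze -> urarrabbeze
lemma: urarrap; POLE=em; MOD=ib


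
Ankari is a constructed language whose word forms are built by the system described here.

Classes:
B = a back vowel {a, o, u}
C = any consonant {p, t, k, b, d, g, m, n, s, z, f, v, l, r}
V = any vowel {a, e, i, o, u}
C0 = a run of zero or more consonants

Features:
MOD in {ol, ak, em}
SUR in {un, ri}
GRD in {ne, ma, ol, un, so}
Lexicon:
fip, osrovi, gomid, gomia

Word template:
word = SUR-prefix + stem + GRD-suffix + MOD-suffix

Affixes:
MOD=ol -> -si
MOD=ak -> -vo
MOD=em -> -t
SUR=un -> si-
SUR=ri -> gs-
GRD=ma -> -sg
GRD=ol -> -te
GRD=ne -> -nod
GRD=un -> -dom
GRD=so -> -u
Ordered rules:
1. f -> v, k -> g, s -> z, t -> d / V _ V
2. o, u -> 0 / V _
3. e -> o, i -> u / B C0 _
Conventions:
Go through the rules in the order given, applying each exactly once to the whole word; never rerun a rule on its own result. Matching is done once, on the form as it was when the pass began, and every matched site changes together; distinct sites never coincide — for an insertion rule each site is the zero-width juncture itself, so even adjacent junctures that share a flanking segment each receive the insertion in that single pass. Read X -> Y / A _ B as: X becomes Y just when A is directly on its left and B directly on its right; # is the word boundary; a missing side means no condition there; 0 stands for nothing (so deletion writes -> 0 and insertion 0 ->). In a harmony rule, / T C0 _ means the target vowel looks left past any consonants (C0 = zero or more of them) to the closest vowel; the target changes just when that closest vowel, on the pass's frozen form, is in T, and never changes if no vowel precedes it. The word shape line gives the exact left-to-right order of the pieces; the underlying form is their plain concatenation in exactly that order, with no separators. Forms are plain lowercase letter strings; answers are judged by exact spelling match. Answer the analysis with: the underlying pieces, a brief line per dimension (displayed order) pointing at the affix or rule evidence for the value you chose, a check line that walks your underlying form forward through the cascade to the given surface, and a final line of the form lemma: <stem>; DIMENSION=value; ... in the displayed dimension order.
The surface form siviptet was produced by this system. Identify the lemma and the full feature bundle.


underlying: si-fip-te-t
MOD=em - signalled by the affix -t
SUR=un - signalled by the affix si-
GRD=ol - signalled by the affix -te
check: sifiptet -> siviptet -> siviptet -> siviptet
lemma: fip; MOD=em; SUR=un; GRD=ol


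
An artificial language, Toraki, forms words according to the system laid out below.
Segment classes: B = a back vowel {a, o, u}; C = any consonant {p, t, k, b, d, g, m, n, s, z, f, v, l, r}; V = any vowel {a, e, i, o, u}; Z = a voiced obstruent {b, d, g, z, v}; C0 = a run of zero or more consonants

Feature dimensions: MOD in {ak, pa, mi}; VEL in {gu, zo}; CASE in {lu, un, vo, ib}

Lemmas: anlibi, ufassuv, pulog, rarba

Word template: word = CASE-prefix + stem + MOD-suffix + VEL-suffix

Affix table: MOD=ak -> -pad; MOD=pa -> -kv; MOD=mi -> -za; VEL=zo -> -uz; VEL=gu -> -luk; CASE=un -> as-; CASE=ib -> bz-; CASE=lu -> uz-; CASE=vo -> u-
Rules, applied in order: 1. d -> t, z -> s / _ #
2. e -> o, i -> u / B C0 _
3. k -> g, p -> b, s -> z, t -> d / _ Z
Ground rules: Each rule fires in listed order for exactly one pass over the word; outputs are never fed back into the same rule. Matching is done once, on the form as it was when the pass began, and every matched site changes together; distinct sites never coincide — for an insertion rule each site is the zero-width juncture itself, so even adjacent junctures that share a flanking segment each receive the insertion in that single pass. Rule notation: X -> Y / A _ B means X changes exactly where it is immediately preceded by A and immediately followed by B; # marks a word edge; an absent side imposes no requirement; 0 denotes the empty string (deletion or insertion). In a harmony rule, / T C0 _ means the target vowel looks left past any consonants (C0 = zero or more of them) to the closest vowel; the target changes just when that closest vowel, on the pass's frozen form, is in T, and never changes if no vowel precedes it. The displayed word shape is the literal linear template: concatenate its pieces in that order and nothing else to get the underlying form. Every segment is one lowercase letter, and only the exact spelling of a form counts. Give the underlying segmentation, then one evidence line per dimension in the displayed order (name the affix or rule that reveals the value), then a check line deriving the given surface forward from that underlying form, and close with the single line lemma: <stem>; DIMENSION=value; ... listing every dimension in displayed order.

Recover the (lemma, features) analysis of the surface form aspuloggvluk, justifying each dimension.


underlying: as-pulog-kv-luk
MOD=pa - signalled by the affix -kv
VEL=gu - signalled by the affix -luk
CASE=un - signalled by the affix as-
check: aspulogkvluk -> aspulogkvluk -> aspulogkvluk -> aspuloggvluk
lemma: pulog; MOD=pa; VEL=gu; CASE=un


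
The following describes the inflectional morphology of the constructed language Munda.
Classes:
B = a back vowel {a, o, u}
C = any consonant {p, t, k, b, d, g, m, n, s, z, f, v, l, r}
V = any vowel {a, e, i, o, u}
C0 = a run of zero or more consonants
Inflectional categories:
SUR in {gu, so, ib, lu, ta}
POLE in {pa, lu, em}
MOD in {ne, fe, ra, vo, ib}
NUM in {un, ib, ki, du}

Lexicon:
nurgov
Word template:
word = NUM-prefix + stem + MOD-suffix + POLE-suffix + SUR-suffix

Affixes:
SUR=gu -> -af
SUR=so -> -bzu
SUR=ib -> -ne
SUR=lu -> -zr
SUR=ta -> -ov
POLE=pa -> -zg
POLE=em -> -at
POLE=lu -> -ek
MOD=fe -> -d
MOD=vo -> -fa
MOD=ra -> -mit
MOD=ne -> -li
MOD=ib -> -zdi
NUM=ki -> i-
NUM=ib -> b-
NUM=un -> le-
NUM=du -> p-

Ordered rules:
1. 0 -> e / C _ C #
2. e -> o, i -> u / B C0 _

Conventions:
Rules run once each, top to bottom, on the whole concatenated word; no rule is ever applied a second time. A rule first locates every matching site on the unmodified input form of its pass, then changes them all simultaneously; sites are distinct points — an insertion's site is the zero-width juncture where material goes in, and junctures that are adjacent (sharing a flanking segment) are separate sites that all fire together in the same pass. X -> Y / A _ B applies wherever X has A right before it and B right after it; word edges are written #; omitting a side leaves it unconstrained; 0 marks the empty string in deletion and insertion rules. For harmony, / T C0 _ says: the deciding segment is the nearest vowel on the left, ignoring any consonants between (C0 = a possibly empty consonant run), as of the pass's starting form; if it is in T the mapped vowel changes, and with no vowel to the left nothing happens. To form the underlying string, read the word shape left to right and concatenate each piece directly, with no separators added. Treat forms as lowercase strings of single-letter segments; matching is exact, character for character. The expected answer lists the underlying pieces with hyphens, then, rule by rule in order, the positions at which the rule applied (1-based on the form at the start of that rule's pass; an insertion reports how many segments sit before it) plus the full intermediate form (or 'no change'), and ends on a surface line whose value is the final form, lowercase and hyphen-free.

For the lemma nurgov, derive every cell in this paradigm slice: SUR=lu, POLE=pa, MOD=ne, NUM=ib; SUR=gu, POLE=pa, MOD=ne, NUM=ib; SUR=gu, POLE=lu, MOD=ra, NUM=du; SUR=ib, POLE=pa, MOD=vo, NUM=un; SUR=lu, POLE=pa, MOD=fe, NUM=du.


cell SUR=lu, POLE=pa, MOD=ne, NUM=ib:
underlying: b-nurgov-li-zg-zr
1. 0 -> e / C _ C #: inserts after position(s) 12: bnurgovlizgzer
2. e -> o, i -> u / B C0 _: fires at position(s) 9: bnurgovluzgzer
surface: bnurgovluzgzer

cell SUR=gu, POLE=pa, MOD=ne, NUM=ib:
underlying: b-nurgov-li-zg-af
1. 0 -> e / C _ C #: no change
2. e -> o, i -> u / B C0 _: fires at position(s) 9: bnurgovluzgaf
surface: bnurgovluzgaf

cell SUR=gu, POLE=lu, MOD=ra, NUM=du:
underlying: p-nurgov-mit-ek-af
1. 0 -> e / C _ C #: no change
2. e -> o, i -> u / B C0 _: fires at position(s) 9: pnurgovmutekaf
surface: pnurgovmutekaf

cell SUR=ib, POLE=pa, MOD=vo, NUM=un:
underlying: le-nurgov-fa-zg-ne
1. 0 -> e / C _ C #: no change
2. e -> o, i -> u / B C0 _: fires at position(s) 14: lenurgovfazgno
surface: lenurgovfazgno

cell SUR=lu, POLE=pa, MOD=fe, NUM=du:
underlying: p-nurgov-d-zg-zr
1. 0 -> e / C _ C #: inserts after position(s) 11: pnurgovdzgzer
2. e -> o, i -> u / B C0 _: fires at position(s) 12: pnurgovdzgzor
surface: pnurgovdzgzor


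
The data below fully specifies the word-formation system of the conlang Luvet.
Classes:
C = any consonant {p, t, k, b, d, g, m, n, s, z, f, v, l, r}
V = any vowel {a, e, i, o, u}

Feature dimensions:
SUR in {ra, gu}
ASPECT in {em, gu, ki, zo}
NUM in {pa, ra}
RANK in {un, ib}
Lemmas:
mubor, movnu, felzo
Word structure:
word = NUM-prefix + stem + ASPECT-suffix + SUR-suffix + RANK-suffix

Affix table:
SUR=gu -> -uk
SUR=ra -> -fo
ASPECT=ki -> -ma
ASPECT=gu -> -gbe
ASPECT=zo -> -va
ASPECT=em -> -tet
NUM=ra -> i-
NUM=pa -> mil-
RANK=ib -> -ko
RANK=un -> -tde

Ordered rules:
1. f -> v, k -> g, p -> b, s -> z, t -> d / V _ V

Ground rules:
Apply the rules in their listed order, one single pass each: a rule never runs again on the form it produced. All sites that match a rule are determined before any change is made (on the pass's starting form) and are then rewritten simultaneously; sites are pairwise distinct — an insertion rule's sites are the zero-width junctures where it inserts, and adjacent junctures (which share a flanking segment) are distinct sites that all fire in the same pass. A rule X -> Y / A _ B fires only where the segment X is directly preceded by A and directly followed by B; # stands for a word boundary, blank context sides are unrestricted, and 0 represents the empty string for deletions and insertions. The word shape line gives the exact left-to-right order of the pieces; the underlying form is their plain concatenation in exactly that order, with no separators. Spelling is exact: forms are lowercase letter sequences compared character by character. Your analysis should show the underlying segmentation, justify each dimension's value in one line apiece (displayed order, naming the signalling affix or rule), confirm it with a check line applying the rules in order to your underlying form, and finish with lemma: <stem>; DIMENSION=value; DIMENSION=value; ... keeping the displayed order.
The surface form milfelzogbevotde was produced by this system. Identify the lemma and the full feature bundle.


underlying: mil-felzo-gbe-fo-tde
SUR=ra - signalled by the affix -fo
ASPECT=gu - signalled by the affix -gbe
NUM=pa - signalled by the affix mil-
RANK=un - signalled by the affix -tde
check: milfelzogbefotde -> milfelzogbevotde
lemma: felzo; SUR=ra; ASPECT=gu; NUM=pa; RANK=un


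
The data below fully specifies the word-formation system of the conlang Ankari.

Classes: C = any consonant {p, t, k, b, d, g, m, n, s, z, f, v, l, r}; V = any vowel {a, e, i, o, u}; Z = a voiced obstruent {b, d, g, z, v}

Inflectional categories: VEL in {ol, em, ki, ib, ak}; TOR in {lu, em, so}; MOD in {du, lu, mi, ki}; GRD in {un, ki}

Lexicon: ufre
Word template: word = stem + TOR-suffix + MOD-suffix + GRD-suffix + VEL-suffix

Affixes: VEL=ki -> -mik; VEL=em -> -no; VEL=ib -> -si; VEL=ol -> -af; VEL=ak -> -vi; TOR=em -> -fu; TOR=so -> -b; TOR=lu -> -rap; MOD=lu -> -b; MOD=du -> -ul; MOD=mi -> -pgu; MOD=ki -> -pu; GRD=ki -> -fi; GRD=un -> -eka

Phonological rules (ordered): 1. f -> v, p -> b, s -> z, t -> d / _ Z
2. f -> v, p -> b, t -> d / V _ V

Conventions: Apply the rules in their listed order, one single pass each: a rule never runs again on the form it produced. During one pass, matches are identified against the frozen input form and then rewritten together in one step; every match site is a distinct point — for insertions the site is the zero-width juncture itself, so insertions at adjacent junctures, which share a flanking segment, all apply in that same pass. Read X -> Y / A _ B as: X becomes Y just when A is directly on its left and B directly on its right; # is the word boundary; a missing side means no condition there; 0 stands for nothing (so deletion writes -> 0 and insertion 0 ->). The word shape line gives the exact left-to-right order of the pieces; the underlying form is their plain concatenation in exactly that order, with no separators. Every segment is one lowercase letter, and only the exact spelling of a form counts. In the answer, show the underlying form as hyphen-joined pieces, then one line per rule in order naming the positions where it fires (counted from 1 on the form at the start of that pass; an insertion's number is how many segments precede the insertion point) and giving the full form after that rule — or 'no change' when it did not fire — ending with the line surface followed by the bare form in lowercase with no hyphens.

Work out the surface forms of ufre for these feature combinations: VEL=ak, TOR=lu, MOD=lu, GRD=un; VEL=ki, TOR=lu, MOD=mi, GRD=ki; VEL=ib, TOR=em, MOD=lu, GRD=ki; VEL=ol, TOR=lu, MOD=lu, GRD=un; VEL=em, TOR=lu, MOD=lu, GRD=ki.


cell VEL=ak, TOR=lu, MOD=lu, GRD=un:
underlying: ufre-rap-b-eka-vi
1. f -> v, p -> b, s -> z, t -> d / _ Z: fires at position(s) 7: ufrerabbekavi
2. f -> v, p -> b, t -> d / V _ V: no change
surface: ufrerabbekavi

cell VEL=ki, TOR=lu, MOD=mi, GRD=ki:
underlying: ufre-rap-pgu-fi-mik
1. f -> v, p -> b, s -> z, t -> d / _ Z: fires at position(s) 8: ufrerapbgufimik
2. f -> v, p -> b, t -> d / V _ V: fires at position(s) 11: ufrerapbguvimik
surface: ufrerapbguvimik

cell VEL=ib, TOR=em, MOD=lu, GRD=ki:
underlying: ufre-fu-b-fi-si
1. f -> v, p -> b, s -> z, t -> d / _ Z: no change
2. f -> v, p -> b, t -> d / V _ V: fires at position(s) 5: ufrevubfisi
surface: ufrevubfisi

cell VEL=ol, TOR=lu, MOD=lu, GRD=un:
underlying: ufre-rap-b-eka-af
1. f -> v, p -> b, s -> z, t -> d / _ Z: fires at position(s) 7: ufrerabbekaaf
2. f -> v, p -> b, t -> d / V _ V: no change
surface: ufrerabbekaaf

cell VEL=em, TOR=lu, MOD=lu, GRD=ki:
underlying: ufre-rap-b-fi-no
1. f -> v, p -> b, s -> z, t -> d / _ Z: fires at position(s) 7: ufrerabbfino
2. f -> v, p -> b, t -> d / V _ V: no change
surface: ufrerabbfino


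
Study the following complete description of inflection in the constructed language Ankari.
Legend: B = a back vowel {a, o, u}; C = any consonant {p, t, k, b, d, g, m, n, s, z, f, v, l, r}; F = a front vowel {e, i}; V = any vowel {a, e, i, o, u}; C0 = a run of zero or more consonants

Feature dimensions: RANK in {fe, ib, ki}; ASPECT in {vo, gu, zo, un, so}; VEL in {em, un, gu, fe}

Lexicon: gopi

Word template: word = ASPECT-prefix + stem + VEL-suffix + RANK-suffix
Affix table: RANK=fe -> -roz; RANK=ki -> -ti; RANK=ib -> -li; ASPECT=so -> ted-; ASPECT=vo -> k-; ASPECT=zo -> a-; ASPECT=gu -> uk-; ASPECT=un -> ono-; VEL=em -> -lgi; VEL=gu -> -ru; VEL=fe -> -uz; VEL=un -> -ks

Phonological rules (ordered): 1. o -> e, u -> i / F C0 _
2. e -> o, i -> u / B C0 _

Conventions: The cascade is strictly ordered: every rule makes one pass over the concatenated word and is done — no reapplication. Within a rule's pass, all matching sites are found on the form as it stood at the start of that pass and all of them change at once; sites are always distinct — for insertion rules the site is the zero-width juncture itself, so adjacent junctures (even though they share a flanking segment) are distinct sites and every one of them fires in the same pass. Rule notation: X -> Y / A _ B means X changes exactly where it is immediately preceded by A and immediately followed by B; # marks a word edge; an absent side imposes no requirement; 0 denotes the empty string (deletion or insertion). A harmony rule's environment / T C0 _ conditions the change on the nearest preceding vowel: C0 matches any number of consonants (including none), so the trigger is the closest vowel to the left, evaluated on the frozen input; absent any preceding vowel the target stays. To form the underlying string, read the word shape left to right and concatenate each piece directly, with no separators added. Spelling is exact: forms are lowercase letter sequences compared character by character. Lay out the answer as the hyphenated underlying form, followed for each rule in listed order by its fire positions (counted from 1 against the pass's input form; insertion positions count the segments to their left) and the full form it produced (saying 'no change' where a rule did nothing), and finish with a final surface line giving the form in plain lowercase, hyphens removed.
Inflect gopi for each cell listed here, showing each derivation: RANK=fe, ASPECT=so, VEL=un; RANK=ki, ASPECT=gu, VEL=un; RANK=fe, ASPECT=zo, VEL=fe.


cell RANK=fe, ASPECT=so, VEL=un:
underlying: ted-gopi-ks-roz
1. o -> e, u -> i / F C0 _: fires at position(s) 5, 11: tedgepiksrez
2. e -> o, i -> u / B C0 _: no change
surface: tedgepiksrez

cell RANK=ki, ASPECT=gu, VEL=un:
underlying: uk-gopi-ks-ti
1. o -> e, u -> i / F C0 _: no change
2. e -> o, i -> u / B C0 _: fires at position(s) 6: ukgopuksti
surface: ukgopuksti

cell RANK=fe, ASPECT=zo, VEL=fe:
underlying: a-gopi-uz-roz
1. o -> e, u -> i / F C0 _: fires at position(s) 6: agopiizroz
2. e -> o, i -> u / B C0 _: fires at position(s) 5: agopuizroz
surface: agopuizroz


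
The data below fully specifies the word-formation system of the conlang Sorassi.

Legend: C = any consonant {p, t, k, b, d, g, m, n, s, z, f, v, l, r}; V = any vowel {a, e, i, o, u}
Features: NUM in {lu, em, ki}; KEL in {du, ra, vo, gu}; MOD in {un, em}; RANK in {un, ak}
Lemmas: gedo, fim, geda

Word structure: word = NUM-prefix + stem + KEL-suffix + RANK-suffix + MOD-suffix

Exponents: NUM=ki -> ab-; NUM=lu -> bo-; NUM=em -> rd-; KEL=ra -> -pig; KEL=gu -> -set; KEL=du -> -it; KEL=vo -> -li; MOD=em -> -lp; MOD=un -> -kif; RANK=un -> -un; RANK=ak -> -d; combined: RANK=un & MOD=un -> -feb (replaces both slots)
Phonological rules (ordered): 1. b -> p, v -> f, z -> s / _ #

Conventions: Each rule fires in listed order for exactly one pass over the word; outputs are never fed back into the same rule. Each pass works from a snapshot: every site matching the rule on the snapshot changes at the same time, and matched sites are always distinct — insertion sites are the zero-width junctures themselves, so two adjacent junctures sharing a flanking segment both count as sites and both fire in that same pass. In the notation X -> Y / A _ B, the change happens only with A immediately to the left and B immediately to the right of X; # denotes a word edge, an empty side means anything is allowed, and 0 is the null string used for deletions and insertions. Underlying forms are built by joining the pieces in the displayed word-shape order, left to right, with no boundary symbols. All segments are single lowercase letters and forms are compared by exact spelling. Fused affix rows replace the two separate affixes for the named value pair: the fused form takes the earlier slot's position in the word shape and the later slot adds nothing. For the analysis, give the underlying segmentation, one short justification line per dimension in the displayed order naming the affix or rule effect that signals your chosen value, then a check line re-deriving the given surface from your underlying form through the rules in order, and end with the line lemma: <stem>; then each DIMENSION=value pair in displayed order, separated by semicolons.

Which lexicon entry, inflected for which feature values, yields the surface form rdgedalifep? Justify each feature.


underlying: rd-geda-li-feb
NUM=em - signalled by the affix rd-
KEL=vo - signalled by the affix -li
MOD=un - signalled by the combined affix row
RANK=un - signalled by the combined affix row
check: rdgedalifeb -> rdgedalifep
lemma: geda; NUM=em; KEL=vo; MOD=un; RANK=un
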